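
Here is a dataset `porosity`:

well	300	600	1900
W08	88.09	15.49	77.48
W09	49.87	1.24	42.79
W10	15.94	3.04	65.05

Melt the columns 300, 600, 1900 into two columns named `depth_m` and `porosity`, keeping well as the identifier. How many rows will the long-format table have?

3 well values × 3 melted columns = 9 rows.

9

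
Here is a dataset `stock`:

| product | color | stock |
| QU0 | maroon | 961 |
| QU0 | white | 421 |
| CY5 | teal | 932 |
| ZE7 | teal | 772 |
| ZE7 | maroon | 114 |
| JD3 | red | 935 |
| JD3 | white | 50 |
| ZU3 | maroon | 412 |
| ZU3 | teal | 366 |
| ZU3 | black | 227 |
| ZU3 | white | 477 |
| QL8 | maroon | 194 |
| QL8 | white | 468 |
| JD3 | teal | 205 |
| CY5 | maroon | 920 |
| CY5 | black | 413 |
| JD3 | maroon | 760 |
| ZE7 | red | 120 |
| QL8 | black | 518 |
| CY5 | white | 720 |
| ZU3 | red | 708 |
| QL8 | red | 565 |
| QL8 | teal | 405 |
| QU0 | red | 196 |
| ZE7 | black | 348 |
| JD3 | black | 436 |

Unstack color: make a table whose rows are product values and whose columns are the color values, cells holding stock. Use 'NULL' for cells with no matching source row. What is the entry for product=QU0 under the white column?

The long row with product=QU0, color=white has stock=421.

421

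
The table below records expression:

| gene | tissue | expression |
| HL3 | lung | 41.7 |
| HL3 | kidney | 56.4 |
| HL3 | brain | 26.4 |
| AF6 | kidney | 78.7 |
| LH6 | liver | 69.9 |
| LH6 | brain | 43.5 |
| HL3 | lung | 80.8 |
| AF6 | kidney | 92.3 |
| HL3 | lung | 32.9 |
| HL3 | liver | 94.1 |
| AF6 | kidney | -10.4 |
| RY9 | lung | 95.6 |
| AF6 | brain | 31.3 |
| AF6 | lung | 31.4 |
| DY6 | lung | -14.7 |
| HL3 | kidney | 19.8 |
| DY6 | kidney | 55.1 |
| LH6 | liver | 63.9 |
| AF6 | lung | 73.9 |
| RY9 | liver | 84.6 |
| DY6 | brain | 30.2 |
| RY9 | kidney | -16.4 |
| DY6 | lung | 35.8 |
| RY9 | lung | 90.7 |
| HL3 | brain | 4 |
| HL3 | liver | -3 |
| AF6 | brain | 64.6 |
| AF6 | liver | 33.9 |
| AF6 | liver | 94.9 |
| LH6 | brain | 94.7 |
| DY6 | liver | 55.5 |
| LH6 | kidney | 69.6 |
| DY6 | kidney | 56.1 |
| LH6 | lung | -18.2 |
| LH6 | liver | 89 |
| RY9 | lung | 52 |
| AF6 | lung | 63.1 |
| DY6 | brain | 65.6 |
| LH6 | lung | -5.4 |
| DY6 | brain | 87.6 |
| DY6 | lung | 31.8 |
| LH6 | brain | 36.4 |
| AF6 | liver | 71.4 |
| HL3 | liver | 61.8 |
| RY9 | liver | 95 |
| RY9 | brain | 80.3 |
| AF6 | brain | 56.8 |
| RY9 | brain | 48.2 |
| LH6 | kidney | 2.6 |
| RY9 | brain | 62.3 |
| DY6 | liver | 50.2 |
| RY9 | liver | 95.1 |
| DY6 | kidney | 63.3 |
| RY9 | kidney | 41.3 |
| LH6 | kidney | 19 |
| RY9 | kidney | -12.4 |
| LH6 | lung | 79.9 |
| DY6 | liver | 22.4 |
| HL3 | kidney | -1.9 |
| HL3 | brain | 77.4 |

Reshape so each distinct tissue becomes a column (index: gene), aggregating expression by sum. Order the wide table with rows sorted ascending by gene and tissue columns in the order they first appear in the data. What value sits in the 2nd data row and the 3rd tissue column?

183.4

With rows sorted ascending by gene, row 2 is gene=DY6. tissue columns in first-appearance order: lung, kidney, brain, liver; column 3 is brain.
Long rows with gene=DY6, tissue=brain: 30.2 + 65.6 + 87.6 = 183.4.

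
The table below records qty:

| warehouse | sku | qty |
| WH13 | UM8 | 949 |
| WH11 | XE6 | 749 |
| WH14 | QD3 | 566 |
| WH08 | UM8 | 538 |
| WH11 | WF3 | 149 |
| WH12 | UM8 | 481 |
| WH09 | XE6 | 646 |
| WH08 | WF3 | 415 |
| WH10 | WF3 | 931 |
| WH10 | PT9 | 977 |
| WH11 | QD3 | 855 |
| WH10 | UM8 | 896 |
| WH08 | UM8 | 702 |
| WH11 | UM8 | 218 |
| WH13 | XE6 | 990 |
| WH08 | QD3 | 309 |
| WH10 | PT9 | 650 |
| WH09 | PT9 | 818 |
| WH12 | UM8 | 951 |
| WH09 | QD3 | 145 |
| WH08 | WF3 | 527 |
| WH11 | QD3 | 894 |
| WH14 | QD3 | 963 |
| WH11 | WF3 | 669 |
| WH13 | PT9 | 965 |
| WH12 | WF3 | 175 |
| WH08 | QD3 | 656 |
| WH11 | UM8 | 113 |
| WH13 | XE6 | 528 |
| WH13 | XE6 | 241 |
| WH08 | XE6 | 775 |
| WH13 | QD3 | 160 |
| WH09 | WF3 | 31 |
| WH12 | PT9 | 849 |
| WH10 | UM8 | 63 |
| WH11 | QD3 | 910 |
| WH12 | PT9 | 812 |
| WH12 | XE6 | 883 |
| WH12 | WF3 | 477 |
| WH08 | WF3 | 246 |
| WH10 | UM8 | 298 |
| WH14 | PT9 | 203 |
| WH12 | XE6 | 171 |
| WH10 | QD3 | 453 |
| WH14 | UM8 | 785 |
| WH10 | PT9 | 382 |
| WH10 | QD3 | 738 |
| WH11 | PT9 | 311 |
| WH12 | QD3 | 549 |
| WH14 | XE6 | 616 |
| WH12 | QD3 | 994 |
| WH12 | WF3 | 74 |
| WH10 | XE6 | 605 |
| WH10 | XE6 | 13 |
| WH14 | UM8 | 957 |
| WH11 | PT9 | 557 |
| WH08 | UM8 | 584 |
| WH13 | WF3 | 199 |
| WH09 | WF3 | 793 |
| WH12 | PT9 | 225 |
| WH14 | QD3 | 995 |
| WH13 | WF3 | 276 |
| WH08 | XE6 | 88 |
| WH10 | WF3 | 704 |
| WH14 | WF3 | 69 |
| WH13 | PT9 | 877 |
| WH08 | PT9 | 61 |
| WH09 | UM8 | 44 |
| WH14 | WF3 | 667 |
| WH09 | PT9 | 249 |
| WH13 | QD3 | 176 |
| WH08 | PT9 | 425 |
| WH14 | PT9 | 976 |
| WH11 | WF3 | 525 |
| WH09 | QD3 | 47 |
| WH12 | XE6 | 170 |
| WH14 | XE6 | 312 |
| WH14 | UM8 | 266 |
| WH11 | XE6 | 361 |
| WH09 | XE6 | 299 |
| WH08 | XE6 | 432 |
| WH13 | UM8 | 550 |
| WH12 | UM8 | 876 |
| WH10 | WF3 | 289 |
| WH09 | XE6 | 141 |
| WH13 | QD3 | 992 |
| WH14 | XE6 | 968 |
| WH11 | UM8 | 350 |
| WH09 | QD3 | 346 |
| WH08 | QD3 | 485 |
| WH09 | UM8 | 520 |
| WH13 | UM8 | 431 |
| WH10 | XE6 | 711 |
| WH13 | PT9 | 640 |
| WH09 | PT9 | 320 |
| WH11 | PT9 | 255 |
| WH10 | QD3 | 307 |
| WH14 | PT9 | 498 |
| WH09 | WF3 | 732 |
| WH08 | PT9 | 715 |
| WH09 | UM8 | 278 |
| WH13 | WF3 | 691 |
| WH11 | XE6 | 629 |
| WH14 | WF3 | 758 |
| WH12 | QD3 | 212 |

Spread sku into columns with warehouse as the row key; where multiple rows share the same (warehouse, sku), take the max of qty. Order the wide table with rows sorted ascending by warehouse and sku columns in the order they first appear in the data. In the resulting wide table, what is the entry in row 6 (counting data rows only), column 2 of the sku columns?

990

With rows sorted ascending by warehouse, row 6 is warehouse=WH13. sku columns in first-appearance order: UM8, XE6, QD3, WF3, PT9; column 2 is XE6.
Long rows with warehouse=WH13, sku=XE6: max(990, 528, 241) = 990.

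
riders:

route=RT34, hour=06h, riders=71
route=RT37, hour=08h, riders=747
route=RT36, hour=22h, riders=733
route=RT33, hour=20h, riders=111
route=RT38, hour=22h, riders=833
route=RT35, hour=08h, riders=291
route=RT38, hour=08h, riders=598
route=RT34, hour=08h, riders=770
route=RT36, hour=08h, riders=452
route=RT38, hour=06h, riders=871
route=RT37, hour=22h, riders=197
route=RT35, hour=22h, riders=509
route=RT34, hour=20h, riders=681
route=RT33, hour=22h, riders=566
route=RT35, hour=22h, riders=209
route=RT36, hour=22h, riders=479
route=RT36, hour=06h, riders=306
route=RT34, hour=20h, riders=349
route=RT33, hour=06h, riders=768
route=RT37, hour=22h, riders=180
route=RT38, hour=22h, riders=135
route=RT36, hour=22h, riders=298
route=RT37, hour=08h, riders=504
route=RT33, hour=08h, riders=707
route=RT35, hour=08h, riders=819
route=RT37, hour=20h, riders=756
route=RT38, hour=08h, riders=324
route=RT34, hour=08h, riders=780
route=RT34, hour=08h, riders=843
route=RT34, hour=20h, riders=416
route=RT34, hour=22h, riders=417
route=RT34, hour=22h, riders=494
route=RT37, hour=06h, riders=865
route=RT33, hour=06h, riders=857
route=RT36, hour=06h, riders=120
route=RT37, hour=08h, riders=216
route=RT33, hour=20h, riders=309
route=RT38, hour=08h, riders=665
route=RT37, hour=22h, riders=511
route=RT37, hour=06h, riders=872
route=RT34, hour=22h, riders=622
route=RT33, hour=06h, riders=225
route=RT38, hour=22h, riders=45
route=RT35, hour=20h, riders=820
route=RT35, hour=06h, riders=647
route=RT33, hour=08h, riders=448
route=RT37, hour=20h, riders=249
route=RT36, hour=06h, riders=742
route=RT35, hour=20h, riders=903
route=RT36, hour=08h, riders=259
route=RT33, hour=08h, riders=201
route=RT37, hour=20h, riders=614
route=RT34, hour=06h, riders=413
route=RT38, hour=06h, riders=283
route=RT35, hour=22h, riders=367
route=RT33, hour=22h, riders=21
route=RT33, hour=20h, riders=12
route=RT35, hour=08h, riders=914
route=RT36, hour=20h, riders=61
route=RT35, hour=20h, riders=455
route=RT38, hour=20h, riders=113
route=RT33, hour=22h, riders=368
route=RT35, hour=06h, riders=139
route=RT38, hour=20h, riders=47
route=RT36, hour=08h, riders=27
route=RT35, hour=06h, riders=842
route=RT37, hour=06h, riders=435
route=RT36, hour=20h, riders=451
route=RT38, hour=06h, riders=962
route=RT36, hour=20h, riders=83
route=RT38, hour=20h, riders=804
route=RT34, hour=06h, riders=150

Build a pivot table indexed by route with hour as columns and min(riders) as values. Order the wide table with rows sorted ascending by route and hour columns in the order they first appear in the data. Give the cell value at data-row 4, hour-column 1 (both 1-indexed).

With rows sorted ascending by route, row 4 is route=RT36. hour columns in first-appearance order: 06h, 08h, 22h, 20h; column 1 is 06h.
Long rows with route=RT36, hour=06h: min(306, 120, 742) = 120.

120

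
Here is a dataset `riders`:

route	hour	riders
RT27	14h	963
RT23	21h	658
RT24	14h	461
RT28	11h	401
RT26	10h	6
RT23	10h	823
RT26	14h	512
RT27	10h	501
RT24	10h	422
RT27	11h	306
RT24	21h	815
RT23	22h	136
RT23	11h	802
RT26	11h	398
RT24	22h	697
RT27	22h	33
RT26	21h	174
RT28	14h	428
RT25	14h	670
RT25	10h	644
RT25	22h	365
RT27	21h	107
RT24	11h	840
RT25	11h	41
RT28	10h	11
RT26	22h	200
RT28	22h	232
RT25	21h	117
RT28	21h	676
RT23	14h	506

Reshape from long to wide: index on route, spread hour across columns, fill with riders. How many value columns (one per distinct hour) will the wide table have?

5

5 distinct hour values: 10h, 11h, 14h, 21h, 22h.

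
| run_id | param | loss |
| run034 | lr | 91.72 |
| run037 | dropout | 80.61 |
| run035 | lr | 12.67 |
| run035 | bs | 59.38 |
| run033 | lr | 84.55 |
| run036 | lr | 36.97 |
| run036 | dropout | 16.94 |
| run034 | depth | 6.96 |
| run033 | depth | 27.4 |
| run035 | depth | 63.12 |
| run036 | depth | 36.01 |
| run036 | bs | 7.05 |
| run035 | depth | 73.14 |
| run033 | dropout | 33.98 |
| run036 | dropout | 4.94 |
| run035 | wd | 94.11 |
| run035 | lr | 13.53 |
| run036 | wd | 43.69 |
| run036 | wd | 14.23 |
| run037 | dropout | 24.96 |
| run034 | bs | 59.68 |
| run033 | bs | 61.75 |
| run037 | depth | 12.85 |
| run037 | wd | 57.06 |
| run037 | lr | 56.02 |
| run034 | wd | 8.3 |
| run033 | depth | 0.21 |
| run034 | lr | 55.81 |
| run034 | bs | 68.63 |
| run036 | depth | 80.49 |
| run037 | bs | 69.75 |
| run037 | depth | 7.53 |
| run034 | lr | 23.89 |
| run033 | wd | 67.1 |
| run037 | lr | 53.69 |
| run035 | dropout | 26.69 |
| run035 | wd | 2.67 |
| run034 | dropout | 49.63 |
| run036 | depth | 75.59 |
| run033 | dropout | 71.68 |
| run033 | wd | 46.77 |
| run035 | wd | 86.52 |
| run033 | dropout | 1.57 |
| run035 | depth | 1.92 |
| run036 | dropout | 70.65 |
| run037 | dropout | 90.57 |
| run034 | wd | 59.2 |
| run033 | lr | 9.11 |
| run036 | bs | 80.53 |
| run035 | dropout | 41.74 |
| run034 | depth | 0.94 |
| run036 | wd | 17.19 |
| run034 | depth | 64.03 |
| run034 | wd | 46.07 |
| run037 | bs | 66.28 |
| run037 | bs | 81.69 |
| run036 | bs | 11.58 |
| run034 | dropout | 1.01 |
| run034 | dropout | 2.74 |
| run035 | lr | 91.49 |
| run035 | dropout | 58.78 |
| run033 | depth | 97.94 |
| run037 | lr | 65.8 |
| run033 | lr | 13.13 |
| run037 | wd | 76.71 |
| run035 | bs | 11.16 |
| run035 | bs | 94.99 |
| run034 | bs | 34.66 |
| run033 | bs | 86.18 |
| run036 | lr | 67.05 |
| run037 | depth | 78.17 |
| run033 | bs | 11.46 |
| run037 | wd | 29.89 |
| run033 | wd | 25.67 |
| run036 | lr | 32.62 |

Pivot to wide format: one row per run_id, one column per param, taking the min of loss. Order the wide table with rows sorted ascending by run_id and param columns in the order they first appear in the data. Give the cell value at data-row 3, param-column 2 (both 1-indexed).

26.69

With rows sorted ascending by run_id, row 3 is run_id=run035. param columns in first-appearance order: lr, dropout, bs, depth, wd; column 2 is dropout.
Long rows with run_id=run035, param=dropout: min(26.69, 41.74, 58.78) = 26.69.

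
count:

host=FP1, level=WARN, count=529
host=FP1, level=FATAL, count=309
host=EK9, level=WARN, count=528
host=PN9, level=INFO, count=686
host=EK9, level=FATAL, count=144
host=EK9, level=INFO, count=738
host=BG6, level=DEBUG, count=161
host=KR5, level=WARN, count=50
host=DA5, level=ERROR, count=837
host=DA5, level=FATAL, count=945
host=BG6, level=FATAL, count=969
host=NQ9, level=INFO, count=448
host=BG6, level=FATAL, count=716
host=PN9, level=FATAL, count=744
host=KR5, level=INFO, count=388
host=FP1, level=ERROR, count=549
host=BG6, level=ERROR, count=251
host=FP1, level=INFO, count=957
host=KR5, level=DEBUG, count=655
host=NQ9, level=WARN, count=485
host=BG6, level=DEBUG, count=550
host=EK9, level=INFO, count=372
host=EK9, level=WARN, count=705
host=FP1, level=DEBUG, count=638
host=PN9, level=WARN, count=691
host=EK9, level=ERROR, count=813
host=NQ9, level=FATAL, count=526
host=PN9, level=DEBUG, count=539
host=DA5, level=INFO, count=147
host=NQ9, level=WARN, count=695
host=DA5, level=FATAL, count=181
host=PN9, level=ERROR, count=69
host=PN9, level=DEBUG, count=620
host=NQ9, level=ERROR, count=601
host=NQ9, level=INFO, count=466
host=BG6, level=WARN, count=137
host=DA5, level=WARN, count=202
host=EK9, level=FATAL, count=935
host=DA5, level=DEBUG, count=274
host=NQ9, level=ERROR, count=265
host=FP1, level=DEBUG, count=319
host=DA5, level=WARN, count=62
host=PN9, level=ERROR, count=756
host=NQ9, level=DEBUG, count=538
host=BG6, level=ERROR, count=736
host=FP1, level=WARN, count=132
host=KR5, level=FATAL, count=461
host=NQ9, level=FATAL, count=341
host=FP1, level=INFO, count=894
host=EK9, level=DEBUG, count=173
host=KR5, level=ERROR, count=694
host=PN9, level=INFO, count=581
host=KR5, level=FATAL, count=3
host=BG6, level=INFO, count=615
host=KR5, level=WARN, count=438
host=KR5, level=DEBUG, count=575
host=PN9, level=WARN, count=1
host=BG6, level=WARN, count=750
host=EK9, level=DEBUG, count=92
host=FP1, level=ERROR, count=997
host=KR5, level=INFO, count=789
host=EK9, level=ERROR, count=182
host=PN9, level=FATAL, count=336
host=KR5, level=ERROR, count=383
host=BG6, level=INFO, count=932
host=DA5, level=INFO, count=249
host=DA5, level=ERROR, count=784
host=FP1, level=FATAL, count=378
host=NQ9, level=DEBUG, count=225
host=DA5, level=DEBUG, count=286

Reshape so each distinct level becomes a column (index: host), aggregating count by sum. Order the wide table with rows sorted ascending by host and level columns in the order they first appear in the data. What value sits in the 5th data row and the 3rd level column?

With rows sorted ascending by host, row 5 is host=KR5. level columns in first-appearance order: WARN, FATAL, INFO, DEBUG, ERROR; column 3 is INFO.
Long rows with host=KR5, level=INFO: 388 + 789 = 1177.

1177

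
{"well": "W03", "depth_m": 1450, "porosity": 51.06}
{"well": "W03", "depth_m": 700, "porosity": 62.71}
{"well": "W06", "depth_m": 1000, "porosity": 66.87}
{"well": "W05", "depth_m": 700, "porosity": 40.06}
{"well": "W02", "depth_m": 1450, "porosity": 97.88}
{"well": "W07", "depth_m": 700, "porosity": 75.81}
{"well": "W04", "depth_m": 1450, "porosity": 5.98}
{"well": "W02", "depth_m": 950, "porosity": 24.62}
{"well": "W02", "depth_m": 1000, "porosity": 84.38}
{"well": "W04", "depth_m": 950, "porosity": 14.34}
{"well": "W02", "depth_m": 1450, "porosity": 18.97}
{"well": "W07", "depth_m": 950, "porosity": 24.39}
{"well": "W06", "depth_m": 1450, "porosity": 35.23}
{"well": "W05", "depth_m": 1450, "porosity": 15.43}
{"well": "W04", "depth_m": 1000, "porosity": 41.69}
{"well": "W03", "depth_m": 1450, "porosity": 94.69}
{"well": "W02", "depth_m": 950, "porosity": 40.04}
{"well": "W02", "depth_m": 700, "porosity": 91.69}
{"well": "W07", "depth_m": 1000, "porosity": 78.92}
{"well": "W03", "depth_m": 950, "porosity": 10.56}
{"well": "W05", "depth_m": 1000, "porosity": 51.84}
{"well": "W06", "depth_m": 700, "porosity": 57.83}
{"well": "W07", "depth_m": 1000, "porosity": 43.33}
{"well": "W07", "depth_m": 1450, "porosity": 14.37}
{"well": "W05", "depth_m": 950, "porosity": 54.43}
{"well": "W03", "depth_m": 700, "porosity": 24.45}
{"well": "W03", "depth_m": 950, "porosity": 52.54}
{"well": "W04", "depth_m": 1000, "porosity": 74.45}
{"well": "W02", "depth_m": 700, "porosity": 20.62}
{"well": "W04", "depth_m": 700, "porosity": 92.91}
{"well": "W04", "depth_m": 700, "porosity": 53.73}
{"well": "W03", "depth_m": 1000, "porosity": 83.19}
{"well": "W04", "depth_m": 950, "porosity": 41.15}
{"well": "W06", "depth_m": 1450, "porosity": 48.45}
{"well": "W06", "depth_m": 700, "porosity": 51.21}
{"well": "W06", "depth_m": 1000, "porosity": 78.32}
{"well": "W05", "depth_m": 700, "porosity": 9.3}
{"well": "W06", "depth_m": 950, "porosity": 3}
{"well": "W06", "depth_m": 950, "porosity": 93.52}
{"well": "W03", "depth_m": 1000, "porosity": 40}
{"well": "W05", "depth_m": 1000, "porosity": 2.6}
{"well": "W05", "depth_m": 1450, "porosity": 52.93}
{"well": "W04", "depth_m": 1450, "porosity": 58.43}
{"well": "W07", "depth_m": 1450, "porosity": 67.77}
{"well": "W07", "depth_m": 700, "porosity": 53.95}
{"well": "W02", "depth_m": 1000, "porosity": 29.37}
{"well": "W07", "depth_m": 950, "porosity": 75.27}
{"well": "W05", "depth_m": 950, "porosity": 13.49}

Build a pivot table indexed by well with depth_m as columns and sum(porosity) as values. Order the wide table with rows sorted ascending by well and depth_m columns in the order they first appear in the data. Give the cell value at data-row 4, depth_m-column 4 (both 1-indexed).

With rows sorted ascending by well, row 4 is well=W05. depth_m columns in first-appearance order: 1450, 700, 1000, 950; column 4 is 950.
Long rows with well=W05, depth_m=950: 54.43 + 13.49 = 67.92.

67.92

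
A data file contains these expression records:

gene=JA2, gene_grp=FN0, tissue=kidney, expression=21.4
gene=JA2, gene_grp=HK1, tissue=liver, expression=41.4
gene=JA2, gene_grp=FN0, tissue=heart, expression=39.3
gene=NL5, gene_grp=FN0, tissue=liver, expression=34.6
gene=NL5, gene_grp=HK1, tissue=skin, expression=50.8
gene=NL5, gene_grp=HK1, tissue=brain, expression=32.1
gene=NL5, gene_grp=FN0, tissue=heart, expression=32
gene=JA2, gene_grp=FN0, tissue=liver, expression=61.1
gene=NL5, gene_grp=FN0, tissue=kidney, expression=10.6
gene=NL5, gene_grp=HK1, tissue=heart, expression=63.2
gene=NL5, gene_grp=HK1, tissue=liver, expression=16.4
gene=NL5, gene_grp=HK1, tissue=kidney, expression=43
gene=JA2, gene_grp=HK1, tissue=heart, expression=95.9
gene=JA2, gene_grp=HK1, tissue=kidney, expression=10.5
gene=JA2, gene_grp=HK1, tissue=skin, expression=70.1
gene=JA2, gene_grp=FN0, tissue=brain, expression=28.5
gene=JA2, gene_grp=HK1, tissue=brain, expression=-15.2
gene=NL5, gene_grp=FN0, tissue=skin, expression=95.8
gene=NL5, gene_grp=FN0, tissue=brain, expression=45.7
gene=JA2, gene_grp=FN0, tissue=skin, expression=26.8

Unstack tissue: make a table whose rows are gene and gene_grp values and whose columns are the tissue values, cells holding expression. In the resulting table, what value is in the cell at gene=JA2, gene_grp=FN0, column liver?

Wide layout: rows indexed by gene and gene_grp, columns are the 5 distinct tissue values (kidney, liver, heart, skin, brain).
Cell (gene=JA2, gene_grp=FN0, tissue=liver) draws from the long row where gene=JA2, gene_grp=FN0 and tissue=liver, which has expression=61.1.

61.1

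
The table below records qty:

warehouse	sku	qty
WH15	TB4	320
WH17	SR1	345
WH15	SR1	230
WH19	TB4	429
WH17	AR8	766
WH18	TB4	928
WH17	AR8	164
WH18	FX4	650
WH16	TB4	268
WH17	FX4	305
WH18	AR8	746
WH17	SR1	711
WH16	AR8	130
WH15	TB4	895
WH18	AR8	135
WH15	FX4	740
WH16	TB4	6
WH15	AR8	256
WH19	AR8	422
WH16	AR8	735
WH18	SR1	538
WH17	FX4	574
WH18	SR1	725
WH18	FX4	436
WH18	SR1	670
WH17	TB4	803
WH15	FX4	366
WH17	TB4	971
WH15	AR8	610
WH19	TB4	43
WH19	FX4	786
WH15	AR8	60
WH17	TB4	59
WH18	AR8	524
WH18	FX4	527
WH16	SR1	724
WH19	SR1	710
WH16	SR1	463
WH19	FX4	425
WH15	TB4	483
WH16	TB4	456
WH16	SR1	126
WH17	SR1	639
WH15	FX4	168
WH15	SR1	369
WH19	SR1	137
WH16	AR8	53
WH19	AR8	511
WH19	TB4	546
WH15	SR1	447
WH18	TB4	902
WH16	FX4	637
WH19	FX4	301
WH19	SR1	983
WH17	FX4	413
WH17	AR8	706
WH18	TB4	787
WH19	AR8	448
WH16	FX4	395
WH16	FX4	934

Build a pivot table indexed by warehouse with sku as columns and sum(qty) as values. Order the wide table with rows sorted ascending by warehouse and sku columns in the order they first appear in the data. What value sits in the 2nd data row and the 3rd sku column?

With rows sorted ascending by warehouse, row 2 is warehouse=WH16. sku columns in first-appearance order: TB4, SR1, AR8, FX4; column 3 is AR8.
Long rows with warehouse=WH16, sku=AR8: 130 + 735 + 53 = 918.

918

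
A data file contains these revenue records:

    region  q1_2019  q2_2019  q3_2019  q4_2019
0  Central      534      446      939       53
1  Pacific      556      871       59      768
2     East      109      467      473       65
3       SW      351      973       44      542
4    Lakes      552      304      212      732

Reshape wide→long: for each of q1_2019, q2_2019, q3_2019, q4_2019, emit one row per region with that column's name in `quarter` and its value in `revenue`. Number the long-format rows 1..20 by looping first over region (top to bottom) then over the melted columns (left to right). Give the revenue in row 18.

20 rows total (5 × 4). Row 18: index ⌊(18-1)/4⌋ = 4 into region → Lakes; (18-1) mod 4 = 1 into the melted columns → q2_2019.
So row 18 is (Lakes, q2_2019, 304); revenue = 304.

304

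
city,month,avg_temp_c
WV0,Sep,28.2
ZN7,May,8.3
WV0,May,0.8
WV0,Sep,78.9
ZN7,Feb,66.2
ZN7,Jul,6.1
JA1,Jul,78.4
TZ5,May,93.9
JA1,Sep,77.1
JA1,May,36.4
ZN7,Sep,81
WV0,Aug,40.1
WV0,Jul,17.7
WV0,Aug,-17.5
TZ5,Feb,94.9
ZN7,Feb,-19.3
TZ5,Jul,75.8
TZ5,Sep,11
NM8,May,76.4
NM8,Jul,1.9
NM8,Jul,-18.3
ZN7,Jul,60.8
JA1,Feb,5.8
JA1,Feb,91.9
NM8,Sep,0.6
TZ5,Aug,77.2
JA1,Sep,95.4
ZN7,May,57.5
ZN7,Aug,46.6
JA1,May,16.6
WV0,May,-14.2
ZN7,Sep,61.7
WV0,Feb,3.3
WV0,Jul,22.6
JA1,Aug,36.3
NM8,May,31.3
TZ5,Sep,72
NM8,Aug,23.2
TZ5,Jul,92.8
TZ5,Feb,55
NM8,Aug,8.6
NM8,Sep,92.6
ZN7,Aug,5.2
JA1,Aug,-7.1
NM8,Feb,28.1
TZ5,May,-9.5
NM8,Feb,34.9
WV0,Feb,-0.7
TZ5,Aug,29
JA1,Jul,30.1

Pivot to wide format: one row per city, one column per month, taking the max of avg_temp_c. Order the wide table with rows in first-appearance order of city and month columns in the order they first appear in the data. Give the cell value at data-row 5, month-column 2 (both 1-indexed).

With rows in first-appearance order of city, row 5 is city=NM8. month columns in first-appearance order: Sep, May, Feb, Jul, Aug; column 2 is May.
Long rows with city=NM8, month=May: max(76.4, 31.3) = 76.4.

76.4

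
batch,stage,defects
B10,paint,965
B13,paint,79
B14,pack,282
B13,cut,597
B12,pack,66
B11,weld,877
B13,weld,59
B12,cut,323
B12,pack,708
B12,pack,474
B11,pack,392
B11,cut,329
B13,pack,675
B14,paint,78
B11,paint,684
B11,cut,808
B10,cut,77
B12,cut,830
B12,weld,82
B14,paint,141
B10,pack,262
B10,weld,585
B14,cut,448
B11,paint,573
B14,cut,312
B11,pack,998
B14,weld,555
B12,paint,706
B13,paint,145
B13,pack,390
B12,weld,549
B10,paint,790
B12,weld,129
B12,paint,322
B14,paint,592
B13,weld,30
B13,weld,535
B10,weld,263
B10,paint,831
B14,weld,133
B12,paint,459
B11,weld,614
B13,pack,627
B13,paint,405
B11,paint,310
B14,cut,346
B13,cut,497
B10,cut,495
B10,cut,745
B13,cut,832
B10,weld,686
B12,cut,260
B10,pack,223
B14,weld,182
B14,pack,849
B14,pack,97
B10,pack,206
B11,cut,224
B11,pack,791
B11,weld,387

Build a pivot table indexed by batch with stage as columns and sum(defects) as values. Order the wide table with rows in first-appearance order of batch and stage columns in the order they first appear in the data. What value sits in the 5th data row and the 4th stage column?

With rows in first-appearance order of batch, row 5 is batch=B11. stage columns in first-appearance order: paint, pack, cut, weld; column 4 is weld.
Long rows with batch=B11, stage=weld: 877 + 614 + 387 = 1878.

1878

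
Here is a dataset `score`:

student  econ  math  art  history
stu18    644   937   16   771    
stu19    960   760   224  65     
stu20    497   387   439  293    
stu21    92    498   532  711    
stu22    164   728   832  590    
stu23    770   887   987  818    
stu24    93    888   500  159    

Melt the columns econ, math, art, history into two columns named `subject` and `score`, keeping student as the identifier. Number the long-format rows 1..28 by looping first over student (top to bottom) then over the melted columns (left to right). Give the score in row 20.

590

28 rows total (7 × 4). Row 20: index ⌊(20-1)/4⌋ = 4 into student → stu22; (20-1) mod 4 = 3 into the melted columns → history.
So row 20 is (stu22, history, 590); score = 590.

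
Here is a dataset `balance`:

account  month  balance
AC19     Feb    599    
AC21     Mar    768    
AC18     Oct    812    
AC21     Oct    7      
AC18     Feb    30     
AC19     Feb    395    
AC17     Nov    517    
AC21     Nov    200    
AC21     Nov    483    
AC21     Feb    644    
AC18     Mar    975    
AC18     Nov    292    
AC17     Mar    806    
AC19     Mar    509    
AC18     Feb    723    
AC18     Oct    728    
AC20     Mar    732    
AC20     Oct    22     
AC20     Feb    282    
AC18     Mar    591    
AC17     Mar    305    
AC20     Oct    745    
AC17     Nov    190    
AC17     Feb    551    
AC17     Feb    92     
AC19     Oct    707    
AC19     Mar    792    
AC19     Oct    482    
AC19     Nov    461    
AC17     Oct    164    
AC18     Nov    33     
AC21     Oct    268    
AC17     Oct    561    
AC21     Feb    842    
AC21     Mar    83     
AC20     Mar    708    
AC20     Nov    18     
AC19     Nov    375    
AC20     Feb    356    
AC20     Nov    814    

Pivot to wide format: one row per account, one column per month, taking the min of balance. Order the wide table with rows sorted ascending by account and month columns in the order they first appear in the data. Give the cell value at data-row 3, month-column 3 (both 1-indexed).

482

With rows sorted ascending by account, row 3 is account=AC19. month columns in first-appearance order: Feb, Mar, Oct, Nov; column 3 is Oct.
Long rows with account=AC19, month=Oct: min(707, 482) = 482.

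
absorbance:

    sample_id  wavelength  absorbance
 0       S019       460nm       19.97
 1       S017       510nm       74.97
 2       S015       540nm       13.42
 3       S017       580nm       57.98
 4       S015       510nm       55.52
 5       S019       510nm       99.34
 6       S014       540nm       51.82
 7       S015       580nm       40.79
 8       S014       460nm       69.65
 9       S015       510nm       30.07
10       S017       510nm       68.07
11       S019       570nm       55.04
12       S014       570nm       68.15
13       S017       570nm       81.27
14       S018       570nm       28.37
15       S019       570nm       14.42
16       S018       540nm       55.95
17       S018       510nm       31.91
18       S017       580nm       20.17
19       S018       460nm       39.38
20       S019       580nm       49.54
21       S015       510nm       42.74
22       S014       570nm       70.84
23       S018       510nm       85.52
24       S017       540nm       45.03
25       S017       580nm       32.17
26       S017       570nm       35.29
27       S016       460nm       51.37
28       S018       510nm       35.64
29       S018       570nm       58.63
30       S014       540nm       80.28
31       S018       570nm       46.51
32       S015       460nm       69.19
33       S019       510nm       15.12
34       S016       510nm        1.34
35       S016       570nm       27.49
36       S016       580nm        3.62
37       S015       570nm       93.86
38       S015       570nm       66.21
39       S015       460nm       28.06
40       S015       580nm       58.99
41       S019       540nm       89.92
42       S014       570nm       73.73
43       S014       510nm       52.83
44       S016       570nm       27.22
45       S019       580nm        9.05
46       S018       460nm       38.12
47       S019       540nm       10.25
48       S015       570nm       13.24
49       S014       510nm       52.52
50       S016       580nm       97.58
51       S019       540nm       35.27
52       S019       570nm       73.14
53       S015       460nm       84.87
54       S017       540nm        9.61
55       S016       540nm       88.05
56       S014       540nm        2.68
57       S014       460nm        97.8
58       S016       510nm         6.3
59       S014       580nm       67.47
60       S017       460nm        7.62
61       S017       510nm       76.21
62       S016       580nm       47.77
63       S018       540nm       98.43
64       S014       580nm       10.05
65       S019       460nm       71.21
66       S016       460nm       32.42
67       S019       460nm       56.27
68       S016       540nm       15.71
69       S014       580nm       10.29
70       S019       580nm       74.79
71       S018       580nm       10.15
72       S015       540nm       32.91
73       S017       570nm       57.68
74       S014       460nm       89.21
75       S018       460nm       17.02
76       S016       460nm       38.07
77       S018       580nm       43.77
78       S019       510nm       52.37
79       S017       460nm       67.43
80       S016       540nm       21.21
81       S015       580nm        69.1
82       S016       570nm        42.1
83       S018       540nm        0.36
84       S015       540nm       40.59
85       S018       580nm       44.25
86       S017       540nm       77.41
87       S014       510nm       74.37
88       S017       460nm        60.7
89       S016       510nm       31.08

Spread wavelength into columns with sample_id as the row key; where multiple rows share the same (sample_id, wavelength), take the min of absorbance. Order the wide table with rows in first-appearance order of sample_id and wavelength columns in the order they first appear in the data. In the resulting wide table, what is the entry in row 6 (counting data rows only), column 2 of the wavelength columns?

1.34

With rows in first-appearance order of sample_id, row 6 is sample_id=S016. wavelength columns in first-appearance order: 460nm, 510nm, 540nm, 580nm, 570nm; column 2 is 510nm.
Long rows with sample_id=S016, wavelength=510nm: min(1.34, 6.3, 31.08) = 1.34.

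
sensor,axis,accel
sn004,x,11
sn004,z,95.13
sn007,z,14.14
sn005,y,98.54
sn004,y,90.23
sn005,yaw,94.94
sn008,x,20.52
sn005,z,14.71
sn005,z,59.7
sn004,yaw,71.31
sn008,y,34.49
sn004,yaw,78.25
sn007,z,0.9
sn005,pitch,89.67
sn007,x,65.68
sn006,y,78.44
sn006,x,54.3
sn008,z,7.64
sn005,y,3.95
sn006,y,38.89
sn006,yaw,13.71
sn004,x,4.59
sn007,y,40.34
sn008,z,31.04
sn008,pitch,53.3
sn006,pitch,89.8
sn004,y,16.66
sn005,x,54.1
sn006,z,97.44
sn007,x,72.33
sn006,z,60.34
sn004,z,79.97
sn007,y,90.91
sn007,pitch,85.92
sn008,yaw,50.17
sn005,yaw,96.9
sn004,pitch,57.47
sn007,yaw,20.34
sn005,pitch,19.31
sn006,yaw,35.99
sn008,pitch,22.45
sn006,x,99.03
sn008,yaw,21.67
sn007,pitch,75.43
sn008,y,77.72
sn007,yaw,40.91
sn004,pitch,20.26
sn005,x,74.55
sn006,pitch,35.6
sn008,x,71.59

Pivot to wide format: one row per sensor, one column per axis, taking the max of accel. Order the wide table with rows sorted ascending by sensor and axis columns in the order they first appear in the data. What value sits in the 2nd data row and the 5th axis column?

With rows sorted ascending by sensor, row 2 is sensor=sn005. axis columns in first-appearance order: x, z, y, yaw, pitch; column 5 is pitch.
Long rows with sensor=sn005, axis=pitch: max(89.67, 19.31) = 89.67.

89.67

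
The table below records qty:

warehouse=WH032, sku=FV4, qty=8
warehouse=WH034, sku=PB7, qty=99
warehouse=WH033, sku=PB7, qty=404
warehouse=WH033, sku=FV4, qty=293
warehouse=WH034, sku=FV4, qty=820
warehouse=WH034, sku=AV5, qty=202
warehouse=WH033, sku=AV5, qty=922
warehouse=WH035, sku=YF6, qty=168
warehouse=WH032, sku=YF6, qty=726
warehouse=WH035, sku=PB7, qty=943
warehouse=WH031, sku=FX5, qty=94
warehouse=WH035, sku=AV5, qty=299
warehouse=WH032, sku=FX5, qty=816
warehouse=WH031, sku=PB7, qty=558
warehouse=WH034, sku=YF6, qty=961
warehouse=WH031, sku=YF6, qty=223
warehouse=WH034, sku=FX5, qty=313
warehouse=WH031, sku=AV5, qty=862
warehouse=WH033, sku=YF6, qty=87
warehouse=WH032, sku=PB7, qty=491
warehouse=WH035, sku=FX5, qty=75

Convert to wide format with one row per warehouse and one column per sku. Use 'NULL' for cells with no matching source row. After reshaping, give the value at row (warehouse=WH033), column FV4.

293

The long row with warehouse=WH033, sku=FV4 has qty=293.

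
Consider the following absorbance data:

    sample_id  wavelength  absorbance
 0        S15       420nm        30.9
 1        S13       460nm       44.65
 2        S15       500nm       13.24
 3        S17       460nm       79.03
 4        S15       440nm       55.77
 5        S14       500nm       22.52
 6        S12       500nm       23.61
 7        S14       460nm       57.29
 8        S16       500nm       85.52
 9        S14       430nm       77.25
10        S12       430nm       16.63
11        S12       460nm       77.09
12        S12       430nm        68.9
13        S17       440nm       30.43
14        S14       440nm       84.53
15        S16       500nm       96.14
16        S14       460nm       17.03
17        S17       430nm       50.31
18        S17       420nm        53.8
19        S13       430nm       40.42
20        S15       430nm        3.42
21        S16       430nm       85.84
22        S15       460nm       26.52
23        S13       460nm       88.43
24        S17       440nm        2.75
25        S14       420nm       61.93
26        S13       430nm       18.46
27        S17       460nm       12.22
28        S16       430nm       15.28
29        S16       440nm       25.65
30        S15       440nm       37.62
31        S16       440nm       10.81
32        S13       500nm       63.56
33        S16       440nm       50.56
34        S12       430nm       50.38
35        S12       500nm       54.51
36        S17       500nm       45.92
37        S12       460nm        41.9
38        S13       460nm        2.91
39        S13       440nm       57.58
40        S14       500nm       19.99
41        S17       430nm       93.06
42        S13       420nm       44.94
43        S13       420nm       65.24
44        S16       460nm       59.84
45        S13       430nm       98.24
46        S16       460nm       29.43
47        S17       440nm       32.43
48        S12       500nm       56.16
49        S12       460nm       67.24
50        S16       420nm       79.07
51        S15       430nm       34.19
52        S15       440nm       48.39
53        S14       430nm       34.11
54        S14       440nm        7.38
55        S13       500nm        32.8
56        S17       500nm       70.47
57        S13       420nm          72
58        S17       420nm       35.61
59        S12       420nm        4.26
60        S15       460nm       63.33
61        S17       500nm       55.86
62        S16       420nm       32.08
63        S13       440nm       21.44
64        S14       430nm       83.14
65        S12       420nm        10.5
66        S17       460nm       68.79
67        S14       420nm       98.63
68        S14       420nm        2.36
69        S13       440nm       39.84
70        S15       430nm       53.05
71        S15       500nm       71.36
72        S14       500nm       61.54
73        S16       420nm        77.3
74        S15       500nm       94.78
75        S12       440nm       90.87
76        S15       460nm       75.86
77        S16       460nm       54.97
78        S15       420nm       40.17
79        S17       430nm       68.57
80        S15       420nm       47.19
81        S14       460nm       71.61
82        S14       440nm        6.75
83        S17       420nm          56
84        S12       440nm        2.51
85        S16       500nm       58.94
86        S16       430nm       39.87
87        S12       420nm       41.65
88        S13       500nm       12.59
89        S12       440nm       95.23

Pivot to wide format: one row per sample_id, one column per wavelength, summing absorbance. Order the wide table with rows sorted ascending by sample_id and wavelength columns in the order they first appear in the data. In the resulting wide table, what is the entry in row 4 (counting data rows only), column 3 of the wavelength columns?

179.38

With rows sorted ascending by sample_id, row 4 is sample_id=S15. wavelength columns in first-appearance order: 420nm, 460nm, 500nm, 440nm, 430nm; column 3 is 500nm.
Long rows with sample_id=S15, wavelength=500nm: 13.24 + 71.36 + 94.78 = 179.38.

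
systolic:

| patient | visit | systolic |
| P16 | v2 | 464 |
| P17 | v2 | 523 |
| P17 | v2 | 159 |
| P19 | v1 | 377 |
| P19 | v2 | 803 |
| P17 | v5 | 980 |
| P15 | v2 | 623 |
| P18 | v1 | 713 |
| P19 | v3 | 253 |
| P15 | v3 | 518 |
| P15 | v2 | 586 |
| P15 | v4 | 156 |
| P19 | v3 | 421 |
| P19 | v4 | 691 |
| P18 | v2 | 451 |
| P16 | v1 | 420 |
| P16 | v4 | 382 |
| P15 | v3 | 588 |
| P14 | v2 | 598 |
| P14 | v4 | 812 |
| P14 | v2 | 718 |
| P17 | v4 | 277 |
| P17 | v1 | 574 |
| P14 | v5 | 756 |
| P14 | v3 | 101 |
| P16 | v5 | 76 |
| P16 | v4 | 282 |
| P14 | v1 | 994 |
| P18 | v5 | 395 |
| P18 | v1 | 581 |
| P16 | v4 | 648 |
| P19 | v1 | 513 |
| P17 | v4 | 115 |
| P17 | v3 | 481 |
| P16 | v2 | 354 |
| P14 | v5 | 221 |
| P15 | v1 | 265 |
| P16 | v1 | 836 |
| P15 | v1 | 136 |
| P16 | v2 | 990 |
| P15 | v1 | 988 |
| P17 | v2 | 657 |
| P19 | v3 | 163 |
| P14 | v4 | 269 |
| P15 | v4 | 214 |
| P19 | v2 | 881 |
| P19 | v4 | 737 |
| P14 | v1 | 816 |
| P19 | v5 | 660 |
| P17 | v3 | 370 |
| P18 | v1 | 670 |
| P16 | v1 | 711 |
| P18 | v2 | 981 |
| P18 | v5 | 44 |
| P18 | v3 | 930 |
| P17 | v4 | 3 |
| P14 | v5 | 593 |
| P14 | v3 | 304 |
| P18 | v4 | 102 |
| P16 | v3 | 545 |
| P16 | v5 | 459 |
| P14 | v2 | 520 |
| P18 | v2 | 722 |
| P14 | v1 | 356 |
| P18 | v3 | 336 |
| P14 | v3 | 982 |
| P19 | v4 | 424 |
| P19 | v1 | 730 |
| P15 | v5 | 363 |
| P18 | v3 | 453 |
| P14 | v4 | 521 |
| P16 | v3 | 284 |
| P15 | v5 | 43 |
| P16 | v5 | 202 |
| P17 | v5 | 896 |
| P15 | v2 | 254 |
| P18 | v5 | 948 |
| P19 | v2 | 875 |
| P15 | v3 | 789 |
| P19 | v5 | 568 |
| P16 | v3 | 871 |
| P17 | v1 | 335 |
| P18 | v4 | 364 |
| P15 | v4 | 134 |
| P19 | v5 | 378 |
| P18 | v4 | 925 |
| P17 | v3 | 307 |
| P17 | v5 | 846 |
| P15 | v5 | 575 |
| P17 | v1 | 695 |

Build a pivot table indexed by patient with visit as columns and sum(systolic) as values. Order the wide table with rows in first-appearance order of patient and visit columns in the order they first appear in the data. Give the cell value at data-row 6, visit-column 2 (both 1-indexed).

2166

With rows in first-appearance order of patient, row 6 is patient=P14. visit columns in first-appearance order: v2, v1, v5, v3, v4; column 2 is v1.
Long rows with patient=P14, visit=v1: 994 + 816 + 356 = 2166.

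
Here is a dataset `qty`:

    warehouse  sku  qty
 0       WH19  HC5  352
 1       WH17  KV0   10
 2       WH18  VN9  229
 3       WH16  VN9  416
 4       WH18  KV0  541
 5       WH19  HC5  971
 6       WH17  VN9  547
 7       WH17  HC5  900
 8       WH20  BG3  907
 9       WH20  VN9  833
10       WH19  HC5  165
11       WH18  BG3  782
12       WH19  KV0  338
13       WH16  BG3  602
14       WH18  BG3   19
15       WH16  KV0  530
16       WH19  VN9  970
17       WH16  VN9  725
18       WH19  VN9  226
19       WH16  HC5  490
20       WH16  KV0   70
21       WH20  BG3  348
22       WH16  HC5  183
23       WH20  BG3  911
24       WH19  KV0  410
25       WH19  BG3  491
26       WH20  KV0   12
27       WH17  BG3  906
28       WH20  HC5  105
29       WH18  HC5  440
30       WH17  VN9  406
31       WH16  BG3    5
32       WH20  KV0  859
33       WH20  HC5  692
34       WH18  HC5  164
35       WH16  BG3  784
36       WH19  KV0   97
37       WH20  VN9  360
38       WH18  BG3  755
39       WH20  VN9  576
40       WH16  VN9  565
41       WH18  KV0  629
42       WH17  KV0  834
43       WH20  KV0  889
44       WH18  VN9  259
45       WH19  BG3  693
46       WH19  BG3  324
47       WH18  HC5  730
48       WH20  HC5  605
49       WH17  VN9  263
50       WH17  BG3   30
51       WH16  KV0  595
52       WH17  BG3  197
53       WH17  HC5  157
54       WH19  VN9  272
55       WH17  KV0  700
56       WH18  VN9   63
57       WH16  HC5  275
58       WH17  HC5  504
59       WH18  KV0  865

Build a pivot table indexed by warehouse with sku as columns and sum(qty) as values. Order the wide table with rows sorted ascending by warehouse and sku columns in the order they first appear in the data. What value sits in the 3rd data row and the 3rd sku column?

551

With rows sorted ascending by warehouse, row 3 is warehouse=WH18. sku columns in first-appearance order: HC5, KV0, VN9, BG3; column 3 is VN9.
Long rows with warehouse=WH18, sku=VN9: 229 + 259 + 63 = 551.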